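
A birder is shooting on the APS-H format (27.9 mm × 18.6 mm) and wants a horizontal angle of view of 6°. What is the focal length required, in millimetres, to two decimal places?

266.18 mm

From α = 2·arctan(w/2f) we get f = w / (2·tan(α/2)).
With w = 27.9 mm and α/2 = 3°, tan(α/2) ≈ 0.05241, so f ≈ 27.9 / 0.10482 ≈ 266.1819 mm.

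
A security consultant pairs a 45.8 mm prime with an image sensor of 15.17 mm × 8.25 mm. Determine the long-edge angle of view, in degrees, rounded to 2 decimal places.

18.81°

Angle of view α = 2·arctan(w/2f) with w = 15.17 mm and f = 45.8 mm.
w/2f = 0.16561; arctan(0.16561) ≈ 9.4035°, so α ≈ 18.8070°.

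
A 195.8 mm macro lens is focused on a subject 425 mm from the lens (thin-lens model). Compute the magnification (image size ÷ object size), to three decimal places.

0.854×

Thin lens: 1/f = 1/dₒ + 1/dᵢ → 1/dᵢ = 1/195.8 − 1/425 = 0.0027543 mm⁻¹, so dᵢ ≈ 363.0672 mm.
Magnification m = dᵢ/dₒ = 363.0672/425 ≈ 0.85428.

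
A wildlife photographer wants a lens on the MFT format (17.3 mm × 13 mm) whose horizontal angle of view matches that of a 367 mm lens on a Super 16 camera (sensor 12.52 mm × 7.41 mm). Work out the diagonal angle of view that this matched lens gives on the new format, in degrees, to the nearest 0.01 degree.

2.44°

Equal horizontal AOV ⇒ f₂ = f₁ · 17.3/12.52 = 367 × 1.38179 ≈ 507.1166 mm.
Sensor diagonal = √(17.3² + 13²) = √468.2900 ≈ 21.6400 mm.
Diagonal AOV on the new format = 2·arctan(21.6400 / (2 × 507.1166)) = 2·arctan(0.02134) ≈ 2.4446°.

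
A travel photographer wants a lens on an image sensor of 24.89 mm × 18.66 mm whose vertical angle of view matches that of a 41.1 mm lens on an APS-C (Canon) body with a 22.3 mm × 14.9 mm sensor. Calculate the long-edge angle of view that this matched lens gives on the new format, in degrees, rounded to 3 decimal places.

27.185°

Equal vertical AOV ⇒ f₂ = f₁ · 18.66/14.9 = 41.1 × 1.25235 ≈ 51.4715 mm.
Long-edge AOV on the new format = 2·arctan(24.89 / (2 × 51.4715)) = 2·arctan(0.24178) ≈ 27.1847°.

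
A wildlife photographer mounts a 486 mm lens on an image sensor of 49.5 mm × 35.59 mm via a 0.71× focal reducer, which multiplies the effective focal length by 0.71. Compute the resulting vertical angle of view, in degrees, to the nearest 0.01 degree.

Effective focal length f = 486 × 0.71 = 345.06 mm.
α = 2·arctan(35.59 / (2 × 345.06)) = 2·arctan(0.05157) ≈ 5.9043°.

5.90°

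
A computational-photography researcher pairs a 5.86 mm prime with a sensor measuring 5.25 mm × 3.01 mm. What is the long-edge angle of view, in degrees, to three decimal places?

Angle of view α = 2·arctan(w/2f) with w = 5.25 mm and f = 5.86 mm.
w/2f = 0.44795; arctan(0.44795) ≈ 24.1301°, so α ≈ 48.2602°.

48.260°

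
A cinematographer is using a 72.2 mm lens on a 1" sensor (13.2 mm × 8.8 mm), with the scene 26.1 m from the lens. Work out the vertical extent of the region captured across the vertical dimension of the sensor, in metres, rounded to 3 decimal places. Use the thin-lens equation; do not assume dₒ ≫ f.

3.172 m

dₒ: 26.1 m = 26100 mm.
Similar triangles through the lens centre give W/dₒ = h/dᵢ; with 1/f = 1/dₒ + 1/dᵢ this gives W = h·(dₒ − f)/f.
W = 8.8 mm × (26100 − 72.2) / 72.2 = 8.8 × 360.4958 ≈ 3172.363 mm = 3.17236 m.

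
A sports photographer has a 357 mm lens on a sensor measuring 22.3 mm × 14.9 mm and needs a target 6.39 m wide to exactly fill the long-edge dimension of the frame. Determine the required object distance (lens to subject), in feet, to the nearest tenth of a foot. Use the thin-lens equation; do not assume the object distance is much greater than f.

W: 6.39 m = 6390 mm.
Magnification m = w/W = dᵢ/dₒ; combined with 1/f = 1/dₒ + 1/dᵢ this gives dₒ = f·(1 + W/w).
dₒ = 357 mm × (1 + 6390/22.3) = 357 × 287.5471 ≈ 102654.309 mm = 102654.309/304.8 ft = 336.792 ft.

336.8 ft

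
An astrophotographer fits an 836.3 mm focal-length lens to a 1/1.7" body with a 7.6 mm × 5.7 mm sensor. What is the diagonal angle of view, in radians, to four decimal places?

Sensor diagonal = √(7.6² + 5.7²) = √90.2500 ≈ 9.5000 mm.
Angle of view α = 2·arctan(d/2f) with d = 9.5000 mm and f = 836.3 mm.
d/2f = 0.00568; arctan(0.00568) ≈ 0.0057 rad, so α ≈ 0.0114 rad.

0.0114 rad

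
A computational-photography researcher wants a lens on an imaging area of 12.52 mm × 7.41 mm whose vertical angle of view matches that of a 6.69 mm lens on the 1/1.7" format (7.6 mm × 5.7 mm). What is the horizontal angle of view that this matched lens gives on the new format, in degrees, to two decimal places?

Equal vertical AOV ⇒ f₂ = f₁ · 7.41/5.7 = 6.69 × 1.30000 ≈ 8.6970 mm.
Horizontal AOV on the new format = 2·arctan(12.52 / (2 × 8.6970)) = 2·arctan(0.71979) ≈ 71.4918°.

71.49°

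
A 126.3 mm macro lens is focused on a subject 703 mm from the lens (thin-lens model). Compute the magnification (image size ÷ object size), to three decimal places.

0.219×

Thin lens: 1/f = 1/dₒ + 1/dᵢ → 1/dᵢ = 1/126.3 − 1/703 = 0.0064952 mm⁻¹, so dᵢ ≈ 153.9603 mm.
Magnification m = dᵢ/dₒ = 153.9603/703 ≈ 0.21900.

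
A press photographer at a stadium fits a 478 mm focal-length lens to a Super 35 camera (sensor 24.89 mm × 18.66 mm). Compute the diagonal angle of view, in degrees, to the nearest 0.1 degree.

Sensor diagonal = √(24.89² + 18.66²) = √967.7077 ≈ 31.1080 mm.
Angle of view α = 2·arctan(d/2f) with d = 31.1080 mm and f = 478 mm.
d/2f = 0.03254; arctan(0.03254) ≈ 1.8637°, so α ≈ 3.7275°.

3.7°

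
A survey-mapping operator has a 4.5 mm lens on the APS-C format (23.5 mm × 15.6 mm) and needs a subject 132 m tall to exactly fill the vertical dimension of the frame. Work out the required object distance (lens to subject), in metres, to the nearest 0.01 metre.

38.08 m

W: 132 m = 132000 mm.
Magnification m = h/W = dᵢ/dₒ; combined with 1/f = 1/dₒ + 1/dᵢ this gives dₒ = f·(1 + W/h).
dₒ = 4.5 mm × (1 + 132000/15.6) = 4.5 × 8462.5385 ≈ 38081.423 mm = 38.0814 m.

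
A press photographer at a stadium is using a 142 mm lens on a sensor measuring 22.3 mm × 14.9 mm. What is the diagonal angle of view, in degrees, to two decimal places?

Sensor diagonal = √(22.3² + 14.9²) = √719.3000 ≈ 26.8198 mm.
Angle of view α = 2·arctan(d/2f) with d = 26.8198 mm and f = 142 mm.
d/2f = 0.09444; arctan(0.09444) ≈ 5.3948°, so α ≈ 10.7895°.

10.79°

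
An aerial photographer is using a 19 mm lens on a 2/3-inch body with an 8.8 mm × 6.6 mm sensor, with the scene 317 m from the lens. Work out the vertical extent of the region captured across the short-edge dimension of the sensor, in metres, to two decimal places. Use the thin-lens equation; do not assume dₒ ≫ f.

dₒ: 317 m = 317000 mm.
Similar triangles through the lens centre give W/dₒ = h/dᵢ; with 1/f = 1/dₒ + 1/dᵢ this gives W = h·(dₒ − f)/f.
W = 6.6 mm × (317000 − 19) / 19 = 6.6 × 16683.2105 ≈ 110109.189 mm = 110.109 m.

110.11 m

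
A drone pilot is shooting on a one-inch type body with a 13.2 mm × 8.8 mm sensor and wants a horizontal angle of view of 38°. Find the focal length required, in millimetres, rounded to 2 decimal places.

19.17 mm

From α = 2·arctan(w/2f) we get f = w / (2·tan(α/2)).
With w = 13.2 mm and α/2 = 19°, tan(α/2) ≈ 0.34433, so f ≈ 13.2 / 0.68866 ≈ 19.1678 mm.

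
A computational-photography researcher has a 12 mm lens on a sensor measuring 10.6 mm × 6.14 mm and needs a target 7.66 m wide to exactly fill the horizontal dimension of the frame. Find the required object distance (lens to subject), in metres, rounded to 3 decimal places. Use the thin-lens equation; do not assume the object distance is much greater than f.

8.684 m

W: 7.66 m = 7660 mm.
Magnification m = w/W = dᵢ/dₒ; combined with 1/f = 1/dₒ + 1/dᵢ this gives dₒ = f·(1 + W/w).
dₒ = 12 mm × (1 + 7660/10.6) = 12 × 723.6415 ≈ 8683.698 mm = 8.6837 m.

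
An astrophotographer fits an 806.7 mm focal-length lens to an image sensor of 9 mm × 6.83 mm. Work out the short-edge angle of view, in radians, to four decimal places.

Angle of view α = 2·arctan(h/2f) with h = 6.83 mm and f = 806.7 mm.
h/2f = 0.00423; arctan(0.00423) ≈ 0.0042 rad, so α ≈ 0.0085 rad.

0.0085 rad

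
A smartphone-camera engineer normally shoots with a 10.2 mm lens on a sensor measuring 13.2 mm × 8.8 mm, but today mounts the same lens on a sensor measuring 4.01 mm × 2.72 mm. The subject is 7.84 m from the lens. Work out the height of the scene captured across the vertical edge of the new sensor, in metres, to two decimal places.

2.09 m

The focal length stays 10.2 mm; the relevant sensor dimension is now h = 2.72 mm. Object distance dₒ = 7.84 m = 7840 mm.
Thin-lens field height W = h·(dₒ − f)/f = 2.72 × (7840 − 10.2)/10.2 ≈ 2087.947 mm = 2.08795 m.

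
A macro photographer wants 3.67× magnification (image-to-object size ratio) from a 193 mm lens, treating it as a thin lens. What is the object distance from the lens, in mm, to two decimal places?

245.59 mm

With m = dᵢ/dₒ and 1/f = 1/dₒ + 1/dᵢ, substituting dᵢ = m·dₒ gives 1/f = (1 + 1/m)/dₒ, hence dₒ = f·(1 + 1/m).
dₒ = 193 × (1 + 1/3.67) = 193 × 1.27248 ≈ 245.589 mm.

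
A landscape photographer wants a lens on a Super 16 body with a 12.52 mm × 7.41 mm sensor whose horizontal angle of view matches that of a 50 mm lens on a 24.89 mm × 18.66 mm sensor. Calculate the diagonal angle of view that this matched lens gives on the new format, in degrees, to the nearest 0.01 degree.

32.26°

Equal horizontal AOV ⇒ f₂ = f₁ · 12.52/24.89 = 50 × 0.50301 ≈ 25.1507 mm.
Sensor diagonal = √(12.52² + 7.41²) = √211.6585 ≈ 14.5485 mm.
Diagonal AOV on the new format = 2·arctan(14.5485 / (2 × 25.1507)) = 2·arctan(0.28923) ≈ 32.2626°.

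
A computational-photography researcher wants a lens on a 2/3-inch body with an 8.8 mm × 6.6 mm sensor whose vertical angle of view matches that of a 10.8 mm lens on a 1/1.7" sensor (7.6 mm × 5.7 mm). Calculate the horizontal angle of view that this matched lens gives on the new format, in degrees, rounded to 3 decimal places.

Equal vertical AOV ⇒ f₂ = f₁ · 6.6/5.7 = 10.8 × 1.15789 ≈ 12.5053 mm.
Horizontal AOV on the new format = 2·arctan(8.8 / (2 × 12.5053)) = 2·arctan(0.35185) ≈ 38.7690°.

38.769°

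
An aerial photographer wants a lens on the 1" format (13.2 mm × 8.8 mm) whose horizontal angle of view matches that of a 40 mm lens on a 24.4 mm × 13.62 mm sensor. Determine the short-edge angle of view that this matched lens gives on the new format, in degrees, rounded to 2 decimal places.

22.99°

Equal horizontal AOV ⇒ f₂ = f₁ · 13.2/24.4 = 40 × 0.54098 ≈ 21.6393 mm.
Short-edge AOV on the new format = 2·arctan(8.8 / (2 × 21.6393)) = 2·arctan(0.20333) ≈ 22.9869°.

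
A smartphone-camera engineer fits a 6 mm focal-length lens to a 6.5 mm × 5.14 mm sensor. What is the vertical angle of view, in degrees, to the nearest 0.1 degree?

Angle of view α = 2·arctan(h/2f) with h = 5.14 mm and f = 6 mm.
h/2f = 0.42833; arctan(0.42833) ≈ 23.1871°, so α ≈ 46.3741°.

46.4°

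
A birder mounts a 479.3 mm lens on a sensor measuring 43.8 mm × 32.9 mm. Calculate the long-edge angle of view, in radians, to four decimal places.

Angle of view α = 2·arctan(w/2f) with w = 43.8 mm and f = 479.3 mm.
w/2f = 0.04569; arctan(0.04569) ≈ 0.0457 rad, so α ≈ 0.0913 rad.

0.0913 rad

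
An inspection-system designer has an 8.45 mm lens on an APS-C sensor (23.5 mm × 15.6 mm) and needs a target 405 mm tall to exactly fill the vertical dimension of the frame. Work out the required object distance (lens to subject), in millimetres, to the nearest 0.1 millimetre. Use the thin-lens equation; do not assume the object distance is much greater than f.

Magnification m = h/W = dᵢ/dₒ; combined with 1/f = 1/dₒ + 1/dᵢ this gives dₒ = f·(1 + W/h).
dₒ = 8.45 mm × (1 + 405/15.6) = 8.45 × 26.9615 ≈ 227.825 mm.

227.8 mm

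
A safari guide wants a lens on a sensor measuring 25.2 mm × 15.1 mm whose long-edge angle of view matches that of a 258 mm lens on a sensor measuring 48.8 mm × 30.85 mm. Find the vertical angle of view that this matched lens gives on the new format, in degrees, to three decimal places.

6.487°

Equal long-edge AOV ⇒ f₂ = f₁ · 25.2/48.8 = 258 × 0.51639 ≈ 133.2295 mm.
Vertical AOV on the new format = 2·arctan(15.1 / (2 × 133.2295)) = 2·arctan(0.05667) ≈ 6.4869°.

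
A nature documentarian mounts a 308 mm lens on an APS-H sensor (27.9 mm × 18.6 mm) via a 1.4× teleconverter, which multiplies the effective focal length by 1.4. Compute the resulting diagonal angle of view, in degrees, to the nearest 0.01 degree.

Effective focal length f = 308 × 1.4 = 431.2 mm.
Sensor diagonal = √(27.9² + 18.6²) = √1124.3700 ≈ 33.5316 mm.
α = 2·arctan(33.532 / (2 × 431.2)) = 2·arctan(0.03888) ≈ 4.4533°.

4.45°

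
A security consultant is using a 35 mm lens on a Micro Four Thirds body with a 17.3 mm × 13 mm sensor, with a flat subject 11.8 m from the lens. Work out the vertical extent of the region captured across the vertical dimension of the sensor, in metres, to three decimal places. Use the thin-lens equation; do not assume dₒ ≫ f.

4.370 m

dₒ: 11.8 m = 11800 mm.
Similar triangles through the lens centre give W/dₒ = h/dᵢ; with 1/f = 1/dₒ + 1/dᵢ this gives W = h·(dₒ − f)/f.
W = 13 mm × (11800 − 35) / 35 = 13 × 336.1429 ≈ 4369.857 mm = 4.36986 m.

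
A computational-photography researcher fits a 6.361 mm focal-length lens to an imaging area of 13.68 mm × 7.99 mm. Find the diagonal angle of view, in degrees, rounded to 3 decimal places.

102.469°

Sensor diagonal = √(13.68² + 7.99²) = √250.9825 ≈ 15.8424 mm.
Angle of view α = 2·arctan(d/2f) with d = 15.8424 mm and f = 6.361 mm.
d/2f = 1.24528; arctan(1.24528) ≈ 51.2344°, so α ≈ 102.4687°.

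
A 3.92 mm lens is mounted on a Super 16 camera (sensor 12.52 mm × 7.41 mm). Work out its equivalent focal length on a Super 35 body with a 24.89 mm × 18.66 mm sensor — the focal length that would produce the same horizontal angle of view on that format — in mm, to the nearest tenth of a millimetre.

7.8 mm

Equal angle of view means equal width/f ratio, so f₂ = f₁ · (width₂/width₁) = 3.92 × 24.89/12.52.
f₂ = 3.92 × 1.98802 ≈ 7.793 mm.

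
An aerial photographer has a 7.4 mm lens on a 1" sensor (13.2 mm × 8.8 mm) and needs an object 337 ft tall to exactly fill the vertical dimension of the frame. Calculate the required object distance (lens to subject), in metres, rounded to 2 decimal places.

86.38 m

W: 337 ft × 304.8 mm/ft = 102717.60 mm.
Magnification m = h/W = dᵢ/dₒ; combined with 1/f = 1/dₒ + 1/dᵢ this gives dₒ = f·(1 + W/h).
dₒ = 7.4 mm × (1 + 102718/8.8) = 7.4 × 11673.4542 ≈ 86383.561 mm = 86.3836 m.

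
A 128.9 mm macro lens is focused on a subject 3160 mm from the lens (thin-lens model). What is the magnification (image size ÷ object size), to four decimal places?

0.0425×

Thin lens: 1/f = 1/dₒ + 1/dᵢ → 1/dᵢ = 1/128.9 − 1/3160 = 0.0074415 mm⁻¹, so dᵢ ≈ 134.3816 mm.
Magnification m = dᵢ/dₒ = 134.3816/3160 ≈ 0.04253.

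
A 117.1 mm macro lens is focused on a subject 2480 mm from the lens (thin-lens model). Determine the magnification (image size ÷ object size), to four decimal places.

Thin lens: 1/f = 1/dₒ + 1/dᵢ → 1/dᵢ = 1/117.1 − 1/2480 = 0.0081365 mm⁻¹, so dᵢ ≈ 122.9032 mm.
Magnification m = dᵢ/dₒ = 122.9032/2480 ≈ 0.04956.

0.0496×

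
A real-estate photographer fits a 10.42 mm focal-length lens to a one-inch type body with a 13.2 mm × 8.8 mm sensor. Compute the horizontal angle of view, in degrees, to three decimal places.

Angle of view α = 2·arctan(w/2f) with w = 13.2 mm and f = 10.42 mm.
w/2f = 0.63340; arctan(0.63340) ≈ 32.3501°, so α ≈ 64.7001°.

64.700°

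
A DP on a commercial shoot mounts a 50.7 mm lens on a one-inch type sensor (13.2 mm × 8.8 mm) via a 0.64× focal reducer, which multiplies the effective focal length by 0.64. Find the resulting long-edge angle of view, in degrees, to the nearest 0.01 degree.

22.99°

Effective focal length f = 50.7 × 0.64 = 32.448 mm.
α = 2·arctan(13.2 / (2 × 32.448)) = 2·arctan(0.20340) ≈ 22.9945°.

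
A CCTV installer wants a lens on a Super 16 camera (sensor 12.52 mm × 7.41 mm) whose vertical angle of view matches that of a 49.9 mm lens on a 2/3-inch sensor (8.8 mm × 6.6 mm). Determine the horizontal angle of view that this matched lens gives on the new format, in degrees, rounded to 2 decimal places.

Equal vertical AOV ⇒ f₂ = f₁ · 7.41/6.6 = 49.9 × 1.12273 ≈ 56.0241 mm.
Horizontal AOV on the new format = 2·arctan(12.52 / (2 × 56.0241)) = 2·arctan(0.11174) ≈ 12.7513°.

12.75°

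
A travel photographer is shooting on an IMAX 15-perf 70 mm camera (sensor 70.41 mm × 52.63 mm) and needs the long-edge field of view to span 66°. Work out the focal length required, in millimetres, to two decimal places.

From α = 2·arctan(w/2f) we get f = w / (2·tan(α/2)).
With w = 70.41 mm and α/2 = 33°, tan(α/2) ≈ 0.64941, so f ≈ 70.41 / 1.29882 ≈ 54.2109 mm.

54.21 mm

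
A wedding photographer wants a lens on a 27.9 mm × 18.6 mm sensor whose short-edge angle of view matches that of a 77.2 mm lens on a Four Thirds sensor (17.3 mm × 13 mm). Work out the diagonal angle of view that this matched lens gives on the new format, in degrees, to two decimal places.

Equal short-edge AOV ⇒ f₂ = f₁ · 18.6/13 = 77.2 × 1.43077 ≈ 110.4554 mm.
Sensor diagonal = √(27.9² + 18.6²) = √1124.3700 ≈ 33.5316 mm.
Diagonal AOV on the new format = 2·arctan(33.5316 / (2 × 110.4554)) = 2·arctan(0.15179) ≈ 17.2619°.

17.26°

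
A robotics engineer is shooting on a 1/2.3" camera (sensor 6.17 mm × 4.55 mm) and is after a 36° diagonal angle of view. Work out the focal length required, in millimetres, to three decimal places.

11.797 mm

Sensor diagonal = √(6.17² + 4.55²) = √58.7714 ≈ 7.6663 mm.
From α = 2·arctan(d/2f) we get f = d / (2·tan(α/2)).
With d = 7.6663 mm and α/2 = 18°, tan(α/2) ≈ 0.32492, so f ≈ 7.6663 / 0.64984 ≈ 11.7971 mm.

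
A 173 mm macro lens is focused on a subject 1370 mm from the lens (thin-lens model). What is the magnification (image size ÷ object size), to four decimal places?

Thin lens: 1/f = 1/dₒ + 1/dᵢ → 1/dᵢ = 1/173 − 1/1370 = 0.0050504 mm⁻¹, so dᵢ ≈ 198.0033 mm.
Magnification m = dᵢ/dₒ = 198.0033/1370 ≈ 0.14453.

0.1445×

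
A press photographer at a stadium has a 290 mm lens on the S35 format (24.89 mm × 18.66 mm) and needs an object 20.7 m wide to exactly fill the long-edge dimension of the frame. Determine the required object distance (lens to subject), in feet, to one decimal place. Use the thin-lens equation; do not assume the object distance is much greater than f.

792.2 ft

W: 20.7 m = 20700 mm.
Magnification m = w/W = dᵢ/dₒ; combined with 1/f = 1/dₒ + 1/dᵢ this gives dₒ = f·(1 + W/w).
dₒ = 290 mm × (1 + 20700/24.89) = 290 × 832.6593 ≈ 241471.197 mm = 241471.197/304.8 ft = 792.228 ft.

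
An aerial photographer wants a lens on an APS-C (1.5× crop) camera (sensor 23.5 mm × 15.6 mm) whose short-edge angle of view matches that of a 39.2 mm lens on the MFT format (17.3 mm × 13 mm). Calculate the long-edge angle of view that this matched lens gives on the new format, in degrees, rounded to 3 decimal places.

28.050°

Equal short-edge AOV ⇒ f₂ = f₁ · 15.6/13 = 39.2 × 1.20000 ≈ 47.0400 mm.
Long-edge AOV on the new format = 2·arctan(23.5 / (2 × 47.0400)) = 2·arctan(0.24979) ≈ 28.0496°.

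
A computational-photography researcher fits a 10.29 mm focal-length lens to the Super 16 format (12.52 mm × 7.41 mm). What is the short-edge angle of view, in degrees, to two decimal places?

Angle of view α = 2·arctan(h/2f) with h = 7.41 mm and f = 10.29 mm.
h/2f = 0.36006; arctan(0.36006) ≈ 19.8018°, so α ≈ 39.6037°.

39.60°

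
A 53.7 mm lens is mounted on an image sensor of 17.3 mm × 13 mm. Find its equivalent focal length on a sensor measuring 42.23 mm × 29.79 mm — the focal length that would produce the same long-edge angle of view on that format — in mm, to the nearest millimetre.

Equal angle of view means equal width/f ratio, so f₂ = f₁ · (width₂/width₁) = 53.7 × 42.23/17.3.
f₂ = 53.7 × 2.44104 ≈ 131.084 mm.

131 mm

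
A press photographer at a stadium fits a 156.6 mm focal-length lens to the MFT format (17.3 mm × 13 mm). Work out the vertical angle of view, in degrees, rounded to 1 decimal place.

Angle of view α = 2·arctan(h/2f) with h = 13 mm and f = 156.6 mm.
h/2f = 0.04151; arctan(0.04151) ≈ 2.3768°, so α ≈ 4.7536°.

4.8°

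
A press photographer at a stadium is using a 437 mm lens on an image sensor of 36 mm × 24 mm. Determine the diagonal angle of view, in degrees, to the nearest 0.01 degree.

5.67°

Sensor diagonal = √(36² + 24²) = √1872.0000 ≈ 43.2666 mm.
Angle of view α = 2·arctan(d/2f) with d = 43.2666 mm and f = 437 mm.
d/2f = 0.04950; arctan(0.04950) ≈ 2.8341°, so α ≈ 5.6681°.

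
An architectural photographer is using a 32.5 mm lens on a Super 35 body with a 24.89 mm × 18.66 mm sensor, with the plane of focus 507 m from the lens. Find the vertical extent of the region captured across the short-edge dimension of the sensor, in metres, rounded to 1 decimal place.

291.1 m

dₒ: 507 m = 507000 mm.
Similar triangles through the lens centre give W/dₒ = h/dᵢ; with 1/f = 1/dₒ + 1/dᵢ this gives W = h·(dₒ − f)/f.
W = 18.66 mm × (507000 − 32.5) / 32.5 = 18.66 × 15599.0000 ≈ 291077.340 mm = 291.077 m.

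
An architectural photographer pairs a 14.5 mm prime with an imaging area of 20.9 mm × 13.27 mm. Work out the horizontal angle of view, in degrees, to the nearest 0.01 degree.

Angle of view α = 2·arctan(w/2f) with w = 20.9 mm and f = 14.5 mm.
w/2f = 0.72069; arctan(0.72069) ≈ 35.7799°, so α ≈ 71.5598°.

71.56°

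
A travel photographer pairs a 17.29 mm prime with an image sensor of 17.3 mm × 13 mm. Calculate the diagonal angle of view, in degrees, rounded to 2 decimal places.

Sensor diagonal = √(17.3² + 13²) = √468.2900 ≈ 21.6400 mm.
Angle of view α = 2·arctan(d/2f) with d = 21.6400 mm and f = 17.29 mm.
d/2f = 0.62580; arctan(0.62580) ≈ 32.0381°, so α ≈ 64.0763°.

64.08°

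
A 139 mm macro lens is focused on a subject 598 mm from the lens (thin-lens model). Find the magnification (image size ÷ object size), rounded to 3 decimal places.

Thin lens: 1/f = 1/dₒ + 1/dᵢ → 1/dᵢ = 1/139 − 1/598 = 0.0055220 mm⁻¹, so dᵢ ≈ 181.0937 mm.
Magnification m = dᵢ/dₒ = 181.0937/598 ≈ 0.30283.

0.303×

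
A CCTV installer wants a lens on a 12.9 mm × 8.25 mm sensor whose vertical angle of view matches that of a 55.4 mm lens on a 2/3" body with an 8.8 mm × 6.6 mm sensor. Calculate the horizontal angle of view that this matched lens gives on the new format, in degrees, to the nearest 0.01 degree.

Equal vertical AOV ⇒ f₂ = f₁ · 8.25/6.6 = 55.4 × 1.25000 ≈ 69.2500 mm.
Horizontal AOV on the new format = 2·arctan(12.9 / (2 × 69.2500)) = 2·arctan(0.09314) ≈ 10.6424°.

10.64°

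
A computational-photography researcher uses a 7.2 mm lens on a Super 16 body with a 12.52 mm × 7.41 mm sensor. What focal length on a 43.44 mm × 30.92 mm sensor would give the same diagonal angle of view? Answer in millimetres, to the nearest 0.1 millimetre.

Sensor diagonal = √(12.52² + 7.41²) = √211.6585 ≈ 14.5485 mm.
Sensor diagonal = √(43.44² + 30.92²) = √2843.0800 ≈ 53.3205 mm.
Equal angle of view means equal diagonal/f ratio, so f₂ = f₁ · (diagonal₂/diagonal₁) = 7.2 × 53.3205/14.5485.
f₂ = 7.2 × 3.66502 ≈ 26.388 mm.

26.4 mm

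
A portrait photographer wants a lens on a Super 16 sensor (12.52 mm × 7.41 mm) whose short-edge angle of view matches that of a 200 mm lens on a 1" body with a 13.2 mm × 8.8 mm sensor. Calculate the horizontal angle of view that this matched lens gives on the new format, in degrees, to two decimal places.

4.26°

Equal short-edge AOV ⇒ f₂ = f₁ · 7.41/8.8 = 200 × 0.84205 ≈ 168.4091 mm.
Horizontal AOV on the new format = 2·arctan(12.52 / (2 × 168.4091)) = 2·arctan(0.03717) ≈ 4.2576°.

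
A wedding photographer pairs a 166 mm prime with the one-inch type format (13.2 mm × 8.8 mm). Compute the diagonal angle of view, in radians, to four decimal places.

0.0955 rad

Sensor diagonal = √(13.2² + 8.8²) = √251.6800 ≈ 15.8644 mm.
Angle of view α = 2·arctan(d/2f) with d = 15.8644 mm and f = 166 mm.
d/2f = 0.04778; arctan(0.04778) ≈ 0.0477 rad, so α ≈ 0.0955 rad.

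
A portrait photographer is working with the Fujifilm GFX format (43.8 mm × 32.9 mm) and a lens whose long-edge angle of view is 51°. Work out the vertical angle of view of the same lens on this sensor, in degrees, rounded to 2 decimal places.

39.42°

From the long-edge AOV: f = 43.8 / (2·tan(25.5°)) = 43.8 / 0.95395 ≈ 45.9143 mm.
Vertical AOV = 2·arctan(32.9 / (2 × 45.9143)) = 2·arctan(0.35828) ≈ 39.4228°.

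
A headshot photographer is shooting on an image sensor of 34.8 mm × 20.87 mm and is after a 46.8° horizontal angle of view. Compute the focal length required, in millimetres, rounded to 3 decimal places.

40.209 mm

From α = 2·arctan(w/2f) we get f = w / (2·tan(α/2)).
With w = 34.8 mm and α/2 = 23.4°, tan(α/2) ≈ 0.43274, so f ≈ 34.8 / 0.86548 ≈ 40.2090 mm.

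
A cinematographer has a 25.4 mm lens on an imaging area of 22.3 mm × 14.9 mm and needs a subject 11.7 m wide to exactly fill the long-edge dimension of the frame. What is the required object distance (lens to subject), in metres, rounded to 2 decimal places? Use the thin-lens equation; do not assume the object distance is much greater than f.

13.35 m

W: 11.7 m = 11700 mm.
Magnification m = w/W = dᵢ/dₒ; combined with 1/f = 1/dₒ + 1/dᵢ this gives dₒ = f·(1 + W/w).
dₒ = 25.4 mm × (1 + 11700/22.3) = 25.4 × 525.6637 ≈ 13351.857 mm = 13.3519 m.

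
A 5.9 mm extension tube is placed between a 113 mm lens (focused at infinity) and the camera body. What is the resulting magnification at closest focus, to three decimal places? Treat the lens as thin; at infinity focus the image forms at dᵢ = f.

0.052×

The tube moves the image plane from f to f + e, so dᵢ = 113 + 5.9 = 118.9 mm. Focus is achieved when 1/f = 1/dₒ + 1/dᵢ, giving dₒ = 1/(1/f − 1/(f+e)).
Magnification m = dᵢ/dₒ = (f+e)·(1/f − 1/(f+e)) = e/f = 5.9/113 ≈ 0.0522.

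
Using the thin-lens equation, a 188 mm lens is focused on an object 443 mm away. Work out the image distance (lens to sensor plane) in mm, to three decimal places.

1/dᵢ = 1/f − 1/dₒ = 1/188 − 1/443 = 0.0030618 mm⁻¹.
dᵢ = 1/0.0030618 ≈ 326.6039 mm.

326.604 mm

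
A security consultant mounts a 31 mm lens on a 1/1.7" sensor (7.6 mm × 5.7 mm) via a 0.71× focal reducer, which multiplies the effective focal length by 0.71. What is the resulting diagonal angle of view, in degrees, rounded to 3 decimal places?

24.357°

Effective focal length f = 31 × 0.71 = 22.01 mm.
Sensor diagonal = √(7.6² + 5.7²) = √90.2500 ≈ 9.5000 mm.
α = 2·arctan(9.500 / (2 × 22.01)) = 2·arctan(0.21581) ≈ 24.3566°.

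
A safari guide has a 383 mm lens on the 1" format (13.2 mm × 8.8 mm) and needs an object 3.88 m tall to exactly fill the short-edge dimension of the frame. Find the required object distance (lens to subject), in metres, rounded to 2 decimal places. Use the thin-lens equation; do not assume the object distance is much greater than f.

169.25 m

W: 3.88 m = 3880 mm.
Magnification m = h/W = dᵢ/dₒ; combined with 1/f = 1/dₒ + 1/dᵢ this gives dₒ = f·(1 + W/h).
dₒ = 383 mm × (1 + 3880/8.8) = 383 × 441.9091 ≈ 169251.182 mm = 169.251 m.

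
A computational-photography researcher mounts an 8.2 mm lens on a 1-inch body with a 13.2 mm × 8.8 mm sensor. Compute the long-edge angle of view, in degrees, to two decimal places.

Angle of view α = 2·arctan(w/2f) with w = 13.2 mm and f = 8.2 mm.
w/2f = 0.80488; arctan(0.80488) ≈ 38.8298°, so α ≈ 77.6596°.

77.66°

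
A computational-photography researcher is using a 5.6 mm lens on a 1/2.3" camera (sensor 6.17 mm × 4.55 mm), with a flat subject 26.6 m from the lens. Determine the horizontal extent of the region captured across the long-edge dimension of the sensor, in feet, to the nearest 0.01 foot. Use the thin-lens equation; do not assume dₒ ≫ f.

96.13 ft

dₒ: 26.6 m = 26600 mm.
Similar triangles through the lens centre give W/dₒ = w/dᵢ; with 1/f = 1/dₒ + 1/dᵢ this gives W = w·(dₒ − f)/f.
W = 6.17 mm × (26600 − 5.6) / 5.6 = 6.17 × 4749.0000 ≈ 29301.330 mm = 29301.330/304.8 ft = 96.133 ft.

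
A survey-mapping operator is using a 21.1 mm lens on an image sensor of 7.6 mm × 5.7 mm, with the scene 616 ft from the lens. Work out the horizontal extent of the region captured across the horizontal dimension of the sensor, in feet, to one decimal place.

221.9 ft

dₒ: 616 ft × 304.8 mm/ft = 187756.79 mm.
Similar triangles through the lens centre give W/dₒ = w/dᵢ; with 1/f = 1/dₒ + 1/dᵢ this gives W = w·(dₒ − f)/f.
W = 7.6 mm × (187757 − 21.1) / 21.1 = 7.6 × 8897.4263 ≈ 67620.440 mm = 67620.440/304.8 ft = 221.852 ft.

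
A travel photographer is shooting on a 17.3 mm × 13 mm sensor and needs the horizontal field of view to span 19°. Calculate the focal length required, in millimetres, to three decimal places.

51.690 mm

From α = 2·arctan(w/2f) we get f = w / (2·tan(α/2)).
With w = 17.3 mm and α/2 = 9.5°, tan(α/2) ≈ 0.16734, so f ≈ 17.3 / 0.33469 ≈ 51.6904 mm.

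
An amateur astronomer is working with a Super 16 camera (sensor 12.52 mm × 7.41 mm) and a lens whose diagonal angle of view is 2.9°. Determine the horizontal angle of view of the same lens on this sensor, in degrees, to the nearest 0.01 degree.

Sensor diagonal = √(12.52² + 7.41²) = √211.6585 ≈ 14.5485 mm.
From the diagonal AOV: f = 14.5485 / (2·tan(1.45°)) = 14.5485 / 0.05063 ≈ 287.3755 mm.
Horizontal AOV = 2·arctan(12.52 / (2 × 287.3755)) = 2·arctan(0.02178) ≈ 2.4958°.

2.50°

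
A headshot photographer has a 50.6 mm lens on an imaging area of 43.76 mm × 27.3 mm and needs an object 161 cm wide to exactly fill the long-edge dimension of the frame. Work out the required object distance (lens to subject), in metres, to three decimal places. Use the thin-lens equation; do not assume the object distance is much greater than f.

1.912 m

W: 161 cm = 1610 mm.
Magnification m = w/W = dᵢ/dₒ; combined with 1/f = 1/dₒ + 1/dᵢ this gives dₒ = f·(1 + W/w).
dₒ = 50.6 mm × (1 + 1610/43.76) = 50.6 × 37.7916 ≈ 1912.254 mm = 1.91225 m.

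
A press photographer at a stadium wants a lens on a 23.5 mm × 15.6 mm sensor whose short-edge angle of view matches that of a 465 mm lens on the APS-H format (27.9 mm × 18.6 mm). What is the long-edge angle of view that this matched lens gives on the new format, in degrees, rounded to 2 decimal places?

Equal short-edge AOV ⇒ f₂ = f₁ · 15.6/18.6 = 465 × 0.83871 ≈ 390.0000 mm.
Long-edge AOV on the new format = 2·arctan(23.5 / (2 × 390.0000)) = 2·arctan(0.03013) ≈ 3.4514°.

3.45°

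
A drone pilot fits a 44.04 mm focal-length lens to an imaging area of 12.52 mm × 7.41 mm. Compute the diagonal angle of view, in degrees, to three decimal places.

Sensor diagonal = √(12.52² + 7.41²) = √211.6585 ≈ 14.5485 mm.
Angle of view α = 2·arctan(d/2f) with d = 14.5485 mm and f = 44.04 mm.
d/2f = 0.16517; arctan(0.16517) ≈ 9.3791°, so α ≈ 18.7581°.

18.758°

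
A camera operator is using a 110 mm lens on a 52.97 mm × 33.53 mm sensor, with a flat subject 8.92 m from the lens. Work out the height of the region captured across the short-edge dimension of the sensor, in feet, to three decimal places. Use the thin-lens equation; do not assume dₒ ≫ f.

8.811 ft

dₒ: 8.92 m = 8920 mm.
Similar triangles through the lens centre give W/dₒ = h/dᵢ; with 1/f = 1/dₒ + 1/dᵢ this gives W = h·(dₒ − f)/f.
W = 33.53 mm × (8920 − 110) / 110 = 33.53 × 80.0909 ≈ 2685.448 mm = 2685.448/304.8 ft = 8.81053 ft.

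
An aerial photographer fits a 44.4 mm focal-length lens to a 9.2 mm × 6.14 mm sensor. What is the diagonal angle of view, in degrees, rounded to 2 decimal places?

Sensor diagonal = √(9.2² + 6.14²) = √122.3396 ≈ 11.0607 mm.
Angle of view α = 2·arctan(d/2f) with d = 11.0607 mm and f = 44.4 mm.
d/2f = 0.12456; arctan(0.12456) ≈ 7.1001°, so α ≈ 14.2001°.

14.20°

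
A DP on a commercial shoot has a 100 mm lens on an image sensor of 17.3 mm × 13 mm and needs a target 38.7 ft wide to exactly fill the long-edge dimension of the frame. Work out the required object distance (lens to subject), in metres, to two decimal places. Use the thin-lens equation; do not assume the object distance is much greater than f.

68.28 m

W: 38.7 ft × 304.8 mm/ft = 11795.76 mm.
Magnification m = w/W = dᵢ/dₒ; combined with 1/f = 1/dₒ + 1/dᵢ this gives dₒ = f·(1 + W/w).
dₒ = 100 mm × (1 + 11795.8/17.3) = 100 × 682.8358 ≈ 68283.582 mm = 68.2836 m.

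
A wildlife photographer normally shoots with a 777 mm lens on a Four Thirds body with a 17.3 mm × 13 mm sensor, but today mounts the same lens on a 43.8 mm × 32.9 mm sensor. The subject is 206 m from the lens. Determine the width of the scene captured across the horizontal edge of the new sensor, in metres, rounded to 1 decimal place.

11.6 m

The focal length stays 777 mm; the relevant sensor dimension is now w = 43.8 mm. Object distance dₒ = 206 m = 206000 mm.
Thin-lens field width W = w·(dₒ − f)/f = 43.8 × (206000 − 777)/777 ≈ 11568.555 mm = 11.5686 m.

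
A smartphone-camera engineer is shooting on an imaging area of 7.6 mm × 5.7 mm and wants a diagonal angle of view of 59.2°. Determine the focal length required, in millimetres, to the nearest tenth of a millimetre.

8.4 mm

Sensor diagonal = √(7.6² + 5.7²) = √90.2500 ≈ 9.5000 mm.
From α = 2·arctan(d/2f) we get f = d / (2·tan(α/2)).
With d = 9.5000 mm and α/2 = 29.6°, tan(α/2) ≈ 0.56808, so f ≈ 9.5000 / 1.13616 ≈ 8.3615 mm.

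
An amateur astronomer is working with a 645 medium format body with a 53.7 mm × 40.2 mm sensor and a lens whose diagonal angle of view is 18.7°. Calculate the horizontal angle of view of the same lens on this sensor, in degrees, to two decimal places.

15.02°

Sensor diagonal = √(53.7² + 40.2²) = √4499.7300 ≈ 67.0800 mm.
From the diagonal AOV: f = 67.0800 / (2·tan(9.35°)) = 67.0800 / 0.32930 ≈ 203.7018 mm.
Horizontal AOV = 2·arctan(53.7 / (2 × 203.7018)) = 2·arctan(0.13181) ≈ 15.0178°.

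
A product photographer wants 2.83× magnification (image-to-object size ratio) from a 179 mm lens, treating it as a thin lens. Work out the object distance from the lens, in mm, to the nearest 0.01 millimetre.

242.25 mm

With m = dᵢ/dₒ and 1/f = 1/dₒ + 1/dᵢ, substituting dᵢ = m·dₒ gives 1/f = (1 + 1/m)/dₒ, hence dₒ = f·(1 + 1/m).
dₒ = 179 × (1 + 1/2.83) = 179 × 1.35336 ≈ 242.251 mm.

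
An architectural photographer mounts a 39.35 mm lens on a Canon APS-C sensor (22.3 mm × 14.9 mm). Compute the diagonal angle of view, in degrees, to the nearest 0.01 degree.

Sensor diagonal = √(22.3² + 14.9²) = √719.3000 ≈ 26.8198 mm.
Angle of view α = 2·arctan(d/2f) with d = 26.8198 mm and f = 39.35 mm.
d/2f = 0.34078; arctan(0.34078) ≈ 18.8183°, so α ≈ 37.6367°.

37.64°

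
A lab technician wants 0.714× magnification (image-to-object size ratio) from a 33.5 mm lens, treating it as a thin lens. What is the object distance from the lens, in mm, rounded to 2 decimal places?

80.42 mm

With m = dᵢ/dₒ and 1/f = 1/dₒ + 1/dᵢ, substituting dᵢ = m·dₒ gives 1/f = (1 + 1/m)/dₒ, hence dₒ = f·(1 + 1/m).
dₒ = 33.5 × (1 + 1/0.714) = 33.5 × 2.40056 ≈ 80.419 mm.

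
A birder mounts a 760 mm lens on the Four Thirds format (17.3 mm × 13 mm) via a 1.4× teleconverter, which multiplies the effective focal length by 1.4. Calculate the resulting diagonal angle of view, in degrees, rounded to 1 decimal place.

Effective focal length f = 760 × 1.4 = 1064 mm.
Sensor diagonal = √(17.3² + 13²) = √468.2900 ≈ 21.6400 mm.
α = 2·arctan(21.640 / (2 × 1064)) = 2·arctan(0.01017) ≈ 1.1653°.

1.2°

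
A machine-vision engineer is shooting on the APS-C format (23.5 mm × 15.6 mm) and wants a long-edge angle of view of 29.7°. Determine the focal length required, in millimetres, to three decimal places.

From α = 2·arctan(w/2f) we get f = w / (2·tan(α/2)).
With w = 23.5 mm and α/2 = 14.85°, tan(α/2) ≈ 0.26515, so f ≈ 23.5 / 0.53029 ≈ 44.3153 mm.

44.315 mm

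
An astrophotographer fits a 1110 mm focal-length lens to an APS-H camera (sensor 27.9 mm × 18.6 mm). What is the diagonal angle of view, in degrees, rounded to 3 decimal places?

1.731°

Sensor diagonal = √(27.9² + 18.6²) = √1124.3700 ≈ 33.5316 mm.
Angle of view α = 2·arctan(d/2f) with d = 33.5316 mm and f = 1110 mm.
d/2f = 0.01510; arctan(0.01510) ≈ 0.8653°, so α ≈ 1.7307°.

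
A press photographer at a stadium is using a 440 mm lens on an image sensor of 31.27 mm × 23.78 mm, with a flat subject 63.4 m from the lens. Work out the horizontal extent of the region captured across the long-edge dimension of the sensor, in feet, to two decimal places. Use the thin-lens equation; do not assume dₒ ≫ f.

14.68 ft

dₒ: 63.4 m = 63400 mm.
Similar triangles through the lens centre give W/dₒ = w/dᵢ; with 1/f = 1/dₒ + 1/dᵢ this gives W = w·(dₒ − f)/f.
W = 31.27 mm × (63400 − 440) / 440 = 31.27 × 143.0909 ≈ 4474.453 mm = 4474.453/304.8 ft = 14.68 ft.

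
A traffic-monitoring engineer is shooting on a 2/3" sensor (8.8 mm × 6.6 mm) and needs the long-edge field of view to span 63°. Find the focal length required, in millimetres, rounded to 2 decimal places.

From α = 2·arctan(w/2f) we get f = w / (2·tan(α/2)).
With w = 8.8 mm and α/2 = 31.5°, tan(α/2) ≈ 0.61280, so f ≈ 8.8 / 1.22560 ≈ 7.1801 mm.

7.18 mm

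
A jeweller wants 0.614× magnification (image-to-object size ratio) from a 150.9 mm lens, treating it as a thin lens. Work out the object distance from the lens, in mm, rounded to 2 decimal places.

With m = dᵢ/dₒ and 1/f = 1/dₒ + 1/dᵢ, substituting dᵢ = m·dₒ gives 1/f = (1 + 1/m)/dₒ, hence dₒ = f·(1 + 1/m).
dₒ = 150.9 × (1 + 1/0.614) = 150.9 × 2.62866 ≈ 396.665 mm.

396.67 mm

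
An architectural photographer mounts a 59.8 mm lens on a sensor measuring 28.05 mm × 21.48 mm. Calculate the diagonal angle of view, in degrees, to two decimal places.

Sensor diagonal = √(28.05² + 21.48²) = √1248.1929 ≈ 35.3298 mm.
Angle of view α = 2·arctan(d/2f) with d = 35.3298 mm and f = 59.8 mm.
d/2f = 0.29540; arctan(0.29540) ≈ 16.4571°, so α ≈ 32.9142°.

32.91°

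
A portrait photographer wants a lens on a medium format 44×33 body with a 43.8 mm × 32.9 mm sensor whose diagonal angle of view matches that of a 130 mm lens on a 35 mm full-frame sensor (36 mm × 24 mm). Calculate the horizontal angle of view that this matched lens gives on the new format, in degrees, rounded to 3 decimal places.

15.158°

Sensor diagonal = √(36² + 24²) = √1872.0000 ≈ 43.2666 mm.
Sensor diagonal = √(43.8² + 32.9²) = √3000.8500 ≈ 54.7800 mm.
Equal diagonal AOV ⇒ f₂ = f₁ · 54.7800/43.2666 = 130 × 1.26610 ≈ 164.5935 mm.
Horizontal AOV on the new format = 2·arctan(43.8 / (2 × 164.5935)) = 2·arctan(0.13306) ≈ 15.1580°.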